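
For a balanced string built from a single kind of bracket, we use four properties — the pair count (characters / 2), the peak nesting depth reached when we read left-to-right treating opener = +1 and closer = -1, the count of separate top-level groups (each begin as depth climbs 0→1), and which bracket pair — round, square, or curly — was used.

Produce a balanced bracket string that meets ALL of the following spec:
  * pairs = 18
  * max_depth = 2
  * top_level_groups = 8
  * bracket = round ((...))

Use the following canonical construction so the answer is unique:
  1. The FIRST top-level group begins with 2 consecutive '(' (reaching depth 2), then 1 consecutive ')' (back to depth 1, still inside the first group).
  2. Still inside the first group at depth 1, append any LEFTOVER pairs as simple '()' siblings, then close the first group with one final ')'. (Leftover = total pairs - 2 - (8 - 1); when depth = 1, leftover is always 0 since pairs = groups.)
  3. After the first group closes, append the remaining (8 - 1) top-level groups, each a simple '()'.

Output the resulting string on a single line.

Spec: pairs=18 depth=2 groups=8
Leftover pairs = 18 - 2 - (8-1) = 9
First group: deep chain of depth 2 + 9 sibling pairs
Remaining 7 groups: simple '()' each

Answer: (()()()()()()()()()())()()()()()()()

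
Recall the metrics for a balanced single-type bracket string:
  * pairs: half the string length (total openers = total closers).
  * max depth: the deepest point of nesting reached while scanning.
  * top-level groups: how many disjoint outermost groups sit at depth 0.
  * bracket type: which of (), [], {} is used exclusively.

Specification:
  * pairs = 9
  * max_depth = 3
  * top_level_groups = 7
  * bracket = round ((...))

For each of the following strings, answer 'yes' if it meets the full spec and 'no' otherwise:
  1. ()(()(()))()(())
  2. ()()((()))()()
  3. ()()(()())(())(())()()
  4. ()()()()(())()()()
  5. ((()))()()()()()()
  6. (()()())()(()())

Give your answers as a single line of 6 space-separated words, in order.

String 1 '()(()(()))()(())': depth seq [1 0 1 2 1 2 3 2 1 0 1 0 1 2 1 0]
  -> pairs=8 depth=3 groups=4 -> no
String 2 '()()((()))()()': depth seq [1 0 1 0 1 2 3 2 1 0 1 0 1 0]
  -> pairs=7 depth=3 groups=5 -> no
String 3 '()()(()())(())(())()()': depth seq [1 0 1 0 1 2 1 2 1 0 1 2 1 0 1 2 1 0 1 0 1 0]
  -> pairs=11 depth=2 groups=7 -> no
String 4 '()()()()(())()()()': depth seq [1 0 1 0 1 0 1 0 1 2 1 0 1 0 1 0 1 0]
  -> pairs=9 depth=2 groups=8 -> no
String 5 '((()))()()()()()()': depth seq [1 2 3 2 1 0 1 0 1 0 1 0 1 0 1 0 1 0]
  -> pairs=9 depth=3 groups=7 -> yes
String 6 '(()()())()(()())': depth seq [1 2 1 2 1 2 1 0 1 0 1 2 1 2 1 0]
  -> pairs=8 depth=2 groups=3 -> no

Answer: no no no no yes no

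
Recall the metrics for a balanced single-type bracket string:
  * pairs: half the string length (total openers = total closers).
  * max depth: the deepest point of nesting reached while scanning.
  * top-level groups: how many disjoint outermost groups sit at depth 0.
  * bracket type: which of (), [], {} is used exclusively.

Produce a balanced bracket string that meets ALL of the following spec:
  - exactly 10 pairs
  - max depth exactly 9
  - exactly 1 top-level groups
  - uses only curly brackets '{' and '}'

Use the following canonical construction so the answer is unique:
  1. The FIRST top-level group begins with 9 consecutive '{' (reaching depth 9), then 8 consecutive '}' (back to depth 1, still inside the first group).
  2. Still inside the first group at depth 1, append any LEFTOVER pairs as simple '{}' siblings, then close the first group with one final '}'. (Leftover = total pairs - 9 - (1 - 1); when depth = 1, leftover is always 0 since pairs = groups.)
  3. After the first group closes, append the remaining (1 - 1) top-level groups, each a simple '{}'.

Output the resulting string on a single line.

Spec: pairs=10 depth=9 groups=1
Leftover pairs = 10 - 9 - (1-1) = 1
First group: deep chain of depth 9 + 1 sibling pairs
Remaining 0 groups: simple '{}' each

Answer: {{{{{{{{{}}}}}}}}{}}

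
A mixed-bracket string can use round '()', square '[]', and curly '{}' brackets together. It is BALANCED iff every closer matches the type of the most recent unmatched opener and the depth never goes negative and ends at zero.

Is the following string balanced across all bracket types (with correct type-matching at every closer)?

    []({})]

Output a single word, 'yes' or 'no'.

Answer: no

Derivation:
pos 0: push '['; stack = [
pos 1: ']' matches '['; pop; stack = (empty)
pos 2: push '('; stack = (
pos 3: push '{'; stack = ({
pos 4: '}' matches '{'; pop; stack = (
pos 5: ')' matches '('; pop; stack = (empty)
pos 6: saw closer ']' but stack is empty → INVALID
Verdict: unmatched closer ']' at position 6 → no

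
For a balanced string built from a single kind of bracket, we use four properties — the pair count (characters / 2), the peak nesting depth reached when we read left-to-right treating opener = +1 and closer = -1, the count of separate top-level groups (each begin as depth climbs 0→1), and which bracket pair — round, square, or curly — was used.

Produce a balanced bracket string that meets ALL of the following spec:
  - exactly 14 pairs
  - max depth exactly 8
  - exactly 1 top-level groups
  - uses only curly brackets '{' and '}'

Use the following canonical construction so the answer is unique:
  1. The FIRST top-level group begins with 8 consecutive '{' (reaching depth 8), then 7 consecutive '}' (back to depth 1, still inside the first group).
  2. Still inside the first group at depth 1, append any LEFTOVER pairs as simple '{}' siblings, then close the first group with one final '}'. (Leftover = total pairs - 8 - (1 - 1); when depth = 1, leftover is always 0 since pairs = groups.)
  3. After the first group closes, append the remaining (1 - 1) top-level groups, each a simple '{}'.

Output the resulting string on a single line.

Spec: pairs=14 depth=8 groups=1
Leftover pairs = 14 - 8 - (1-1) = 6
First group: deep chain of depth 8 + 6 sibling pairs
Remaining 0 groups: simple '{}' each

Answer: {{{{{{{{}}}}}}}{}{}{}{}{}{}}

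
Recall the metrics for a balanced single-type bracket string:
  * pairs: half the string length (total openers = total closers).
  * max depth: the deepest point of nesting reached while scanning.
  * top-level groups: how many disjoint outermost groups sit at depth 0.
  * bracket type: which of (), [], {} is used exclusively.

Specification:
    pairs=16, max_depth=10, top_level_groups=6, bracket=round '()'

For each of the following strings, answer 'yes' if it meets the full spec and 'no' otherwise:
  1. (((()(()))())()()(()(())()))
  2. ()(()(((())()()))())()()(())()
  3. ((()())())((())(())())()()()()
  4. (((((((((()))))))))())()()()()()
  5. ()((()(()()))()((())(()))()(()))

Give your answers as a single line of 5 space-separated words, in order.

Answer: no no no yes no

Derivation:
String 1 '(((()(()))())()()(()(())()))': depth seq [1 2 3 4 3 4 5 4 3 2 3 2 1 2 1 2 1 2 3 2 3 4 3 2 3 2 1 0]
  -> pairs=14 depth=5 groups=1 -> no
String 2 '()(()(((())()()))())()()(())()': depth seq [1 0 1 2 1 2 3 4 5 4 3 4 3 4 3 2 1 2 1 0 1 0 1 0 1 2 1 0 1 0]
  -> pairs=15 depth=5 groups=6 -> no
String 3 '((()())())((())(())())()()()()': depth seq [1 2 3 2 3 2 1 2 1 0 1 2 3 2 1 2 3 2 1 2 1 0 1 0 1 0 1 0 1 0]
  -> pairs=15 depth=3 groups=6 -> no
String 4 '(((((((((()))))))))())()()()()()': depth seq [1 2 3 4 5 6 7 8 9 10 9 8 7 6 5 4 3 2 1 2 1 0 1 0 1 0 1 0 1 0 1 0]
  -> pairs=16 depth=10 groups=6 -> yes
String 5 '()((()(()()))()((())(()))()(()))': depth seq [1 0 1 2 3 2 3 4 3 4 3 2 1 2 1 2 3 4 3 2 3 4 3 2 1 2 1 2 3 2 1 0]
  -> pairs=16 depth=4 groups=2 -> no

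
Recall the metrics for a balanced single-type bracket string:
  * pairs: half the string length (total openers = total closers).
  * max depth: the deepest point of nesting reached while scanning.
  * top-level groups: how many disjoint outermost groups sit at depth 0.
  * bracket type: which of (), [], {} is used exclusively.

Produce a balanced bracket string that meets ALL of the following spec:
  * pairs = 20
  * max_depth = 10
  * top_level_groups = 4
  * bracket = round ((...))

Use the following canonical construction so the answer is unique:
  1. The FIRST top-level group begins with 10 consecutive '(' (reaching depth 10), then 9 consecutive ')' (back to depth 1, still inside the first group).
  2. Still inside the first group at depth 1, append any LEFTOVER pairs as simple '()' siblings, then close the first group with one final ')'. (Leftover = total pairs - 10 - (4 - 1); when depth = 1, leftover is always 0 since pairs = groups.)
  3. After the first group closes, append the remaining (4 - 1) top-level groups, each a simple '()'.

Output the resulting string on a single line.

Spec: pairs=20 depth=10 groups=4
Leftover pairs = 20 - 10 - (4-1) = 7
First group: deep chain of depth 10 + 7 sibling pairs
Remaining 3 groups: simple '()' each

Answer: (((((((((()))))))))()()()()()()())()()()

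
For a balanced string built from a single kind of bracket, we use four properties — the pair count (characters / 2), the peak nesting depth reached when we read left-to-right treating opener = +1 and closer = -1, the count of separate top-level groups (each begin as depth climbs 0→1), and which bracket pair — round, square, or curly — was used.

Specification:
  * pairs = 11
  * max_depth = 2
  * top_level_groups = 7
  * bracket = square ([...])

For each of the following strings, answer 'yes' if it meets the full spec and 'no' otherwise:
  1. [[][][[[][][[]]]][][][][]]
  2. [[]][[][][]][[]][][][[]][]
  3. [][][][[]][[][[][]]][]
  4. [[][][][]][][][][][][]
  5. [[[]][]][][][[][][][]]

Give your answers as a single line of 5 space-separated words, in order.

String 1 '[[][][[[][][[]]]][][][][]]': depth seq [1 2 1 2 1 2 3 4 3 4 3 4 5 4 3 2 1 2 1 2 1 2 1 2 1 0]
  -> pairs=13 depth=5 groups=1 -> no
String 2 '[[]][[][][]][[]][][][[]][]': depth seq [1 2 1 0 1 2 1 2 1 2 1 0 1 2 1 0 1 0 1 0 1 2 1 0 1 0]
  -> pairs=13 depth=2 groups=7 -> no
String 3 '[][][][[]][[][[][]]][]': depth seq [1 0 1 0 1 0 1 2 1 0 1 2 1 2 3 2 3 2 1 0 1 0]
  -> pairs=11 depth=3 groups=6 -> no
String 4 '[[][][][]][][][][][][]': depth seq [1 2 1 2 1 2 1 2 1 0 1 0 1 0 1 0 1 0 1 0 1 0]
  -> pairs=11 depth=2 groups=7 -> yes
String 5 '[[[]][]][][][[][][][]]': depth seq [1 2 3 2 1 2 1 0 1 0 1 0 1 2 1 2 1 2 1 2 1 0]
  -> pairs=11 depth=3 groups=4 -> no

Answer: no no no yes no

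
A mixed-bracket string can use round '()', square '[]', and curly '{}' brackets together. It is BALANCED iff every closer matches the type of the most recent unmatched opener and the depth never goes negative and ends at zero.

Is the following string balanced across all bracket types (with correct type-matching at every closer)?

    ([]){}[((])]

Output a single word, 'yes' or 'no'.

Answer: no

Derivation:
pos 0: push '('; stack = (
pos 1: push '['; stack = ([
pos 2: ']' matches '['; pop; stack = (
pos 3: ')' matches '('; pop; stack = (empty)
pos 4: push '{'; stack = {
pos 5: '}' matches '{'; pop; stack = (empty)
pos 6: push '['; stack = [
pos 7: push '('; stack = [(
pos 8: push '('; stack = [((
pos 9: saw closer ']' but top of stack is '(' (expected ')') → INVALID
Verdict: type mismatch at position 9: ']' closes '(' → no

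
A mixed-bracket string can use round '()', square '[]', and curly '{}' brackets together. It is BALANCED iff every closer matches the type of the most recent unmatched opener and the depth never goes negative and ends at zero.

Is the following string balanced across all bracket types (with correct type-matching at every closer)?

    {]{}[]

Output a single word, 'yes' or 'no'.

Answer: no

Derivation:
pos 0: push '{'; stack = {
pos 1: saw closer ']' but top of stack is '{' (expected '}') → INVALID
Verdict: type mismatch at position 1: ']' closes '{' → no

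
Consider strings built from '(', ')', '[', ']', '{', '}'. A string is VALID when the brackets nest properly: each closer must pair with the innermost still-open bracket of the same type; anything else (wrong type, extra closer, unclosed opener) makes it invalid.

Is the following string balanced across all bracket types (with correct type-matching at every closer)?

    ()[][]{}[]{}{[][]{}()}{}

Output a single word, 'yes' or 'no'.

pos 0: push '('; stack = (
pos 1: ')' matches '('; pop; stack = (empty)
pos 2: push '['; stack = [
pos 3: ']' matches '['; pop; stack = (empty)
pos 4: push '['; stack = [
pos 5: ']' matches '['; pop; stack = (empty)
pos 6: push '{'; stack = {
pos 7: '}' matches '{'; pop; stack = (empty)
pos 8: push '['; stack = [
pos 9: ']' matches '['; pop; stack = (empty)
pos 10: push '{'; stack = {
pos 11: '}' matches '{'; pop; stack = (empty)
pos 12: push '{'; stack = {
pos 13: push '['; stack = {[
pos 14: ']' matches '['; pop; stack = {
pos 15: push '['; stack = {[
pos 16: ']' matches '['; pop; stack = {
pos 17: push '{'; stack = {{
pos 18: '}' matches '{'; pop; stack = {
pos 19: push '('; stack = {(
pos 20: ')' matches '('; pop; stack = {
pos 21: '}' matches '{'; pop; stack = (empty)
pos 22: push '{'; stack = {
pos 23: '}' matches '{'; pop; stack = (empty)
end: stack empty → VALID
Verdict: properly nested → yes

Answer: yes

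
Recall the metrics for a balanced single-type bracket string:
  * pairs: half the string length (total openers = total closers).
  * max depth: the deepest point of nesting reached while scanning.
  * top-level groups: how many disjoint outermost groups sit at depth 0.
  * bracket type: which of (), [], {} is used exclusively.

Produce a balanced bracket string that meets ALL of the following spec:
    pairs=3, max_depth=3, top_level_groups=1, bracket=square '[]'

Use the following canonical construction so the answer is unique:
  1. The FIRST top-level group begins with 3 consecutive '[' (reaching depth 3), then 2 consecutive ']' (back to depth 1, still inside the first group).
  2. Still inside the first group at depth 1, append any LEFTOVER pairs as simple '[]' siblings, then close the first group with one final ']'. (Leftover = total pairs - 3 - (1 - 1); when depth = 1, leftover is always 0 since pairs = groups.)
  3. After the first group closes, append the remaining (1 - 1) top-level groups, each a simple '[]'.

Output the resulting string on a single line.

Spec: pairs=3 depth=3 groups=1
Leftover pairs = 3 - 3 - (1-1) = 0
First group: deep chain of depth 3 + 0 sibling pairs
Remaining 0 groups: simple '[]' each

Answer: [[[]]]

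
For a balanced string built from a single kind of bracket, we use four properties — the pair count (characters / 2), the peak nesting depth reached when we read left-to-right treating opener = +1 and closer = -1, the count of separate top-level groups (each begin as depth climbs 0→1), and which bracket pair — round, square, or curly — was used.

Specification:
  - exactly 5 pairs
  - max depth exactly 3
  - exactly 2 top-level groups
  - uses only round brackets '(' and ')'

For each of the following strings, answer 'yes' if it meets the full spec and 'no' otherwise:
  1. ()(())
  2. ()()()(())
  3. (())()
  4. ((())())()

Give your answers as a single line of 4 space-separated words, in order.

String 1 '()(())': depth seq [1 0 1 2 1 0]
  -> pairs=3 depth=2 groups=2 -> no
String 2 '()()()(())': depth seq [1 0 1 0 1 0 1 2 1 0]
  -> pairs=5 depth=2 groups=4 -> no
String 3 '(())()': depth seq [1 2 1 0 1 0]
  -> pairs=3 depth=2 groups=2 -> no
String 4 '((())())()': depth seq [1 2 3 2 1 2 1 0 1 0]
  -> pairs=5 depth=3 groups=2 -> yes

Answer: no no no yes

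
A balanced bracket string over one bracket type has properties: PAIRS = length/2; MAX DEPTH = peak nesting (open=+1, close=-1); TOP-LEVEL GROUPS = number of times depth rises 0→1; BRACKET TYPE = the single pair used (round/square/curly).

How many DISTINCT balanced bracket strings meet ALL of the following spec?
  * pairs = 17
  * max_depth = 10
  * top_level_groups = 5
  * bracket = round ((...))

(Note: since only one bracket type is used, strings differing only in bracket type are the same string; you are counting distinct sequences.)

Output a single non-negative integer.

Spec: pairs=17 depth=10 groups=5
Count(depth <= 10) = 8945960
Count(depth <= 9) = 8934835
Count(depth == 10) = 8945960 - 8934835 = 11125

Answer: 11125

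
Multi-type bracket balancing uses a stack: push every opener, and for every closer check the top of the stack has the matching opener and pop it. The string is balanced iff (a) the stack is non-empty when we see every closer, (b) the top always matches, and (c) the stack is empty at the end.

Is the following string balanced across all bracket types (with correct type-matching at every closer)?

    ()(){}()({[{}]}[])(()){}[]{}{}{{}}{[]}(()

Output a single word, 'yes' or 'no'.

pos 0: push '('; stack = (
pos 1: ')' matches '('; pop; stack = (empty)
pos 2: push '('; stack = (
pos 3: ')' matches '('; pop; stack = (empty)
pos 4: push '{'; stack = {
pos 5: '}' matches '{'; pop; stack = (empty)
pos 6: push '('; stack = (
pos 7: ')' matches '('; pop; stack = (empty)
pos 8: push '('; stack = (
pos 9: push '{'; stack = ({
pos 10: push '['; stack = ({[
pos 11: push '{'; stack = ({[{
pos 12: '}' matches '{'; pop; stack = ({[
pos 13: ']' matches '['; pop; stack = ({
pos 14: '}' matches '{'; pop; stack = (
pos 15: push '['; stack = ([
pos 16: ']' matches '['; pop; stack = (
pos 17: ')' matches '('; pop; stack = (empty)
pos 18: push '('; stack = (
pos 19: push '('; stack = ((
pos 20: ')' matches '('; pop; stack = (
pos 21: ')' matches '('; pop; stack = (empty)
pos 22: push '{'; stack = {
pos 23: '}' matches '{'; pop; stack = (empty)
pos 24: push '['; stack = [
pos 25: ']' matches '['; pop; stack = (empty)
pos 26: push '{'; stack = {
pos 27: '}' matches '{'; pop; stack = (empty)
pos 28: push '{'; stack = {
pos 29: '}' matches '{'; pop; stack = (empty)
pos 30: push '{'; stack = {
pos 31: push '{'; stack = {{
pos 32: '}' matches '{'; pop; stack = {
pos 33: '}' matches '{'; pop; stack = (empty)
pos 34: push '{'; stack = {
pos 35: push '['; stack = {[
pos 36: ']' matches '['; pop; stack = {
pos 37: '}' matches '{'; pop; stack = (empty)
pos 38: push '('; stack = (
pos 39: push '('; stack = ((
pos 40: ')' matches '('; pop; stack = (
end: stack still non-empty (() → INVALID
Verdict: unclosed openers at end: ( → no

Answer: no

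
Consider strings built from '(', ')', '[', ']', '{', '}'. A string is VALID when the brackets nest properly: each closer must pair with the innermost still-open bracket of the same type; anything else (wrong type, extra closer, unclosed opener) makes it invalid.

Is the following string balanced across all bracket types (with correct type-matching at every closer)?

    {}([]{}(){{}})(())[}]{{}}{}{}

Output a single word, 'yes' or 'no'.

Answer: no

Derivation:
pos 0: push '{'; stack = {
pos 1: '}' matches '{'; pop; stack = (empty)
pos 2: push '('; stack = (
pos 3: push '['; stack = ([
pos 4: ']' matches '['; pop; stack = (
pos 5: push '{'; stack = ({
pos 6: '}' matches '{'; pop; stack = (
pos 7: push '('; stack = ((
pos 8: ')' matches '('; pop; stack = (
pos 9: push '{'; stack = ({
pos 10: push '{'; stack = ({{
pos 11: '}' matches '{'; pop; stack = ({
pos 12: '}' matches '{'; pop; stack = (
pos 13: ')' matches '('; pop; stack = (empty)
pos 14: push '('; stack = (
pos 15: push '('; stack = ((
pos 16: ')' matches '('; pop; stack = (
pos 17: ')' matches '('; pop; stack = (empty)
pos 18: push '['; stack = [
pos 19: saw closer '}' but top of stack is '[' (expected ']') → INVALID
Verdict: type mismatch at position 19: '}' closes '[' → no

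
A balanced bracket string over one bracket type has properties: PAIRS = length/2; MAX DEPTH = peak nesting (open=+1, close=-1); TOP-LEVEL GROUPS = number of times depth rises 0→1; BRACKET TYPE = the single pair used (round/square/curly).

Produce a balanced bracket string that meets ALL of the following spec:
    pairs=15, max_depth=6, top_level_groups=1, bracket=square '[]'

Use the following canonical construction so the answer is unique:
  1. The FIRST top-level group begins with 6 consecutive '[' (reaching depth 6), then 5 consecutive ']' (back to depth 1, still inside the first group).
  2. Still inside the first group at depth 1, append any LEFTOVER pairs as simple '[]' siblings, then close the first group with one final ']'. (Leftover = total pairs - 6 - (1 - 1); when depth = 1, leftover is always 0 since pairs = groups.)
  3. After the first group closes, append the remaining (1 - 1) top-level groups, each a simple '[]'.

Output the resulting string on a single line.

Answer: [[[[[[]]]]][][][][][][][][][]]

Derivation:
Spec: pairs=15 depth=6 groups=1
Leftover pairs = 15 - 6 - (1-1) = 9
First group: deep chain of depth 6 + 9 sibling pairs
Remaining 0 groups: simple '[]' each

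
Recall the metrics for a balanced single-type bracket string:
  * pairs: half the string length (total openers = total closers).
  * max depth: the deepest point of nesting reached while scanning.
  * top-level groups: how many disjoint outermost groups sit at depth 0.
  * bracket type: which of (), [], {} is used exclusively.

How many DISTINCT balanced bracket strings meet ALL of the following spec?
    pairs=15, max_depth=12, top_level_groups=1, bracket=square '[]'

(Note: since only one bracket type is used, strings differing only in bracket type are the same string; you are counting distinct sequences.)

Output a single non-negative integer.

Spec: pairs=15 depth=12 groups=1
Count(depth <= 12) = 2674117
Count(depth <= 11) = 2671892
Count(depth == 12) = 2674117 - 2671892 = 2225

Answer: 2225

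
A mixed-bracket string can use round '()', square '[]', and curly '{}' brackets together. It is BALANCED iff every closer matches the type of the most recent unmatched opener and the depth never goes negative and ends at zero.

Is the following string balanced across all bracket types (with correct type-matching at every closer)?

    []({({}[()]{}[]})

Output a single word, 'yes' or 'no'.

pos 0: push '['; stack = [
pos 1: ']' matches '['; pop; stack = (empty)
pos 2: push '('; stack = (
pos 3: push '{'; stack = ({
pos 4: push '('; stack = ({(
pos 5: push '{'; stack = ({({
pos 6: '}' matches '{'; pop; stack = ({(
pos 7: push '['; stack = ({([
pos 8: push '('; stack = ({([(
pos 9: ')' matches '('; pop; stack = ({([
pos 10: ']' matches '['; pop; stack = ({(
pos 11: push '{'; stack = ({({
pos 12: '}' matches '{'; pop; stack = ({(
pos 13: push '['; stack = ({([
pos 14: ']' matches '['; pop; stack = ({(
pos 15: saw closer '}' but top of stack is '(' (expected ')') → INVALID
Verdict: type mismatch at position 15: '}' closes '(' → no

Answer: no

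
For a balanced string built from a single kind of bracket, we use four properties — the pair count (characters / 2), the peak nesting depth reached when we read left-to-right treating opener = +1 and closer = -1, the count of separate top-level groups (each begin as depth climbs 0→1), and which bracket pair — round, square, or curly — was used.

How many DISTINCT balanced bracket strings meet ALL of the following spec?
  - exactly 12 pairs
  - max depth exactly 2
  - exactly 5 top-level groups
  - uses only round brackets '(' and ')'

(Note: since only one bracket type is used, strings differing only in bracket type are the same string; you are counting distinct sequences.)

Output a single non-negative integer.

Spec: pairs=12 depth=2 groups=5
Count(depth <= 2) = 330
Count(depth <= 1) = 0
Count(depth == 2) = 330 - 0 = 330

Answer: 330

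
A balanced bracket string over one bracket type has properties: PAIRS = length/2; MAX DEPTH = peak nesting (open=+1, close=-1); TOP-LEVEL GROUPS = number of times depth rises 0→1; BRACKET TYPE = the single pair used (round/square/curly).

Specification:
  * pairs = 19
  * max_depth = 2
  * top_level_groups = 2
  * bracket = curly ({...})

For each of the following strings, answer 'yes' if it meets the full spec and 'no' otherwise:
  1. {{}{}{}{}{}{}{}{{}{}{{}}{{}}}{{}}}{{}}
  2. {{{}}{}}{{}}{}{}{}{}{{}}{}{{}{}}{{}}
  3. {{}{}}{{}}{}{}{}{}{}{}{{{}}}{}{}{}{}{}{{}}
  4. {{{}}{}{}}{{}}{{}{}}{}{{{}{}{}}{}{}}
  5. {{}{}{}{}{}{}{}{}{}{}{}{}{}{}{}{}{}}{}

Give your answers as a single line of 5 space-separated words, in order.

String 1 '{{}{}{}{}{}{}{}{{}{}{{}}{{}}}{{}}}{{}}': depth seq [1 2 1 2 1 2 1 2 1 2 1 2 1 2 1 2 3 2 3 2 3 4 3 2 3 4 3 2 1 2 3 2 1 0 1 2 1 0]
  -> pairs=19 depth=4 groups=2 -> no
String 2 '{{{}}{}}{{}}{}{}{}{}{{}}{}{{}{}}{{}}': depth seq [1 2 3 2 1 2 1 0 1 2 1 0 1 0 1 0 1 0 1 0 1 2 1 0 1 0 1 2 1 2 1 0 1 2 1 0]
  -> pairs=18 depth=3 groups=10 -> no
String 3 '{{}{}}{{}}{}{}{}{}{}{}{{{}}}{}{}{}{}{}{{}}': depth seq [1 2 1 2 1 0 1 2 1 0 1 0 1 0 1 0 1 0 1 0 1 0 1 2 3 2 1 0 1 0 1 0 1 0 1 0 1 0 1 2 1 0]
  -> pairs=21 depth=3 groups=15 -> no
String 4 '{{{}}{}{}}{{}}{{}{}}{}{{{}{}{}}{}{}}': depth seq [1 2 3 2 1 2 1 2 1 0 1 2 1 0 1 2 1 2 1 0 1 0 1 2 3 2 3 2 3 2 1 2 1 2 1 0]
  -> pairs=18 depth=3 groups=5 -> no
String 5 '{{}{}{}{}{}{}{}{}{}{}{}{}{}{}{}{}{}}{}': depth seq [1 2 1 2 1 2 1 2 1 2 1 2 1 2 1 2 1 2 1 2 1 2 1 2 1 2 1 2 1 2 1 2 1 2 1 0 1 0]
  -> pairs=19 depth=2 groups=2 -> yes

Answer: no no no no yes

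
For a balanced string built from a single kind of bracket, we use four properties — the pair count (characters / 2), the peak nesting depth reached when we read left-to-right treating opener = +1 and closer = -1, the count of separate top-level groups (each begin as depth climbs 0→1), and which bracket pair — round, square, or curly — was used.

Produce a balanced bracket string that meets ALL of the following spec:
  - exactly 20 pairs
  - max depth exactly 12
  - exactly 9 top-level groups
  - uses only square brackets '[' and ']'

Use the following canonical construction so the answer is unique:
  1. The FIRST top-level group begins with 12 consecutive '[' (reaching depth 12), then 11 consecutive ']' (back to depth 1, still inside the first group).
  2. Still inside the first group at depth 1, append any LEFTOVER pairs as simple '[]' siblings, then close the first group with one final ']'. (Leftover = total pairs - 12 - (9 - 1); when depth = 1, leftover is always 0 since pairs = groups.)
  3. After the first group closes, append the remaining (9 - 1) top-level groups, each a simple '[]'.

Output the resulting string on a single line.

Spec: pairs=20 depth=12 groups=9
Leftover pairs = 20 - 12 - (9-1) = 0
First group: deep chain of depth 12 + 0 sibling pairs
Remaining 8 groups: simple '[]' each

Answer: [[[[[[[[[[[[]]]]]]]]]]]][][][][][][][][]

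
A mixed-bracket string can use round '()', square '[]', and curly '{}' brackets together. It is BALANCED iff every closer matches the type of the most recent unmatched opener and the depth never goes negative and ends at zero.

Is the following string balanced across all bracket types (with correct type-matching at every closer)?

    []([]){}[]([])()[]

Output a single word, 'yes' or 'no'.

Answer: yes

Derivation:
pos 0: push '['; stack = [
pos 1: ']' matches '['; pop; stack = (empty)
pos 2: push '('; stack = (
pos 3: push '['; stack = ([
pos 4: ']' matches '['; pop; stack = (
pos 5: ')' matches '('; pop; stack = (empty)
pos 6: push '{'; stack = {
pos 7: '}' matches '{'; pop; stack = (empty)
pos 8: push '['; stack = [
pos 9: ']' matches '['; pop; stack = (empty)
pos 10: push '('; stack = (
pos 11: push '['; stack = ([
pos 12: ']' matches '['; pop; stack = (
pos 13: ')' matches '('; pop; stack = (empty)
pos 14: push '('; stack = (
pos 15: ')' matches '('; pop; stack = (empty)
pos 16: push '['; stack = [
pos 17: ']' matches '['; pop; stack = (empty)
end: stack empty → VALID
Verdict: properly nested → yes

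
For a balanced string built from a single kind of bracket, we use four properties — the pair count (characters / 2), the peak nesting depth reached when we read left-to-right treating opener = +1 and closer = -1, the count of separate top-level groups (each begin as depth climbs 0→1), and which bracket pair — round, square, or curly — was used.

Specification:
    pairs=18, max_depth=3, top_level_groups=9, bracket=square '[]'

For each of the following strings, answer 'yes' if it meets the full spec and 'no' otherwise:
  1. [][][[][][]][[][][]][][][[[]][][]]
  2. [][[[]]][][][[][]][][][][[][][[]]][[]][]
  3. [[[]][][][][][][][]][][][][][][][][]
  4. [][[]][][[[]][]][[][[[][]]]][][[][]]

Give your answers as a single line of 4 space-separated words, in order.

String 1 '[][][[][][]][[][][]][][][[[]][][]]': depth seq [1 0 1 0 1 2 1 2 1 2 1 0 1 2 1 2 1 2 1 0 1 0 1 0 1 2 3 2 1 2 1 2 1 0]
  -> pairs=17 depth=3 groups=7 -> no
String 2 '[][[[]]][][][[][]][][][][[][][[]]][[]][]': depth seq [1 0 1 2 3 2 1 0 1 0 1 0 1 2 1 2 1 0 1 0 1 0 1 0 1 2 1 2 1 2 3 2 1 0 1 2 1 0 1 0]
  -> pairs=20 depth=3 groups=11 -> no
String 3 '[[[]][][][][][][][]][][][][][][][][]': depth seq [1 2 3 2 1 2 1 2 1 2 1 2 1 2 1 2 1 2 1 0 1 0 1 0 1 0 1 0 1 0 1 0 1 0 1 0]
  -> pairs=18 depth=3 groups=9 -> yes
String 4 '[][[]][][[[]][]][[][[[][]]]][][[][]]': depth seq [1 0 1 2 1 0 1 0 1 2 3 2 1 2 1 0 1 2 1 2 3 4 3 4 3 2 1 0 1 0 1 2 1 2 1 0]
  -> pairs=18 depth=4 groups=7 -> no

Answer: no no yes no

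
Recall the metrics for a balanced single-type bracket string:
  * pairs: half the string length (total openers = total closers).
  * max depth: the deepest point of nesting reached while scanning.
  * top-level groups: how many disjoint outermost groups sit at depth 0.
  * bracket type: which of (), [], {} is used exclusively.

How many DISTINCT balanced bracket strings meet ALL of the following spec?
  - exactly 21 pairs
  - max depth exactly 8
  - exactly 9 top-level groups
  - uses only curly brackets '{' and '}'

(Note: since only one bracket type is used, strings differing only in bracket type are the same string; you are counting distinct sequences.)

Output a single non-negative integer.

Answer: 970920

Derivation:
Spec: pairs=21 depth=8 groups=9
Count(depth <= 8) = 96529536
Count(depth <= 7) = 95558616
Count(depth == 8) = 96529536 - 95558616 = 970920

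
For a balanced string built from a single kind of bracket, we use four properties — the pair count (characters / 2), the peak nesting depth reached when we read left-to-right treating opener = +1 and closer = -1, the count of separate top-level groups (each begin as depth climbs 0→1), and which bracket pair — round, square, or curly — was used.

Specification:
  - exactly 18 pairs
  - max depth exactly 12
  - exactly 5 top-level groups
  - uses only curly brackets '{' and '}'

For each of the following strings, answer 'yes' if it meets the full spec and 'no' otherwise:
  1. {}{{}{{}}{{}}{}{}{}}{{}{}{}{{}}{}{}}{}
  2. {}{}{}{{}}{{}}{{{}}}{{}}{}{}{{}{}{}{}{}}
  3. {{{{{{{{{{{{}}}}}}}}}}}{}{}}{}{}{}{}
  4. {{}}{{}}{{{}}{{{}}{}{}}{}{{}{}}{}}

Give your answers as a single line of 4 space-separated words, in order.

String 1 '{}{{}{{}}{{}}{}{}{}}{{}{}{}{{}}{}{}}{}': depth seq [1 0 1 2 1 2 3 2 1 2 3 2 1 2 1 2 1 2 1 0 1 2 1 2 1 2 1 2 3 2 1 2 1 2 1 0 1 0]
  -> pairs=19 depth=3 groups=4 -> no
String 2 '{}{}{}{{}}{{}}{{{}}}{{}}{}{}{{}{}{}{}{}}': depth seq [1 0 1 0 1 0 1 2 1 0 1 2 1 0 1 2 3 2 1 0 1 2 1 0 1 0 1 0 1 2 1 2 1 2 1 2 1 2 1 0]
  -> pairs=20 depth=3 groups=10 -> no
String 3 '{{{{{{{{{{{{}}}}}}}}}}}{}{}}{}{}{}{}': depth seq [1 2 3 4 5 6 7 8 9 10 11 12 11 10 9 8 7 6 5 4 3 2 1 2 1 2 1 0 1 0 1 0 1 0 1 0]
  -> pairs=18 depth=12 groups=5 -> yes
String 4 '{{}}{{}}{{{}}{{{}}{}{}}{}{{}{}}{}}': depth seq [1 2 1 0 1 2 1 0 1 2 3 2 1 2 3 4 3 2 3 2 3 2 1 2 1 2 3 2 3 2 1 2 1 0]
  -> pairs=17 depth=4 groups=3 -> no

Answer: no no yes no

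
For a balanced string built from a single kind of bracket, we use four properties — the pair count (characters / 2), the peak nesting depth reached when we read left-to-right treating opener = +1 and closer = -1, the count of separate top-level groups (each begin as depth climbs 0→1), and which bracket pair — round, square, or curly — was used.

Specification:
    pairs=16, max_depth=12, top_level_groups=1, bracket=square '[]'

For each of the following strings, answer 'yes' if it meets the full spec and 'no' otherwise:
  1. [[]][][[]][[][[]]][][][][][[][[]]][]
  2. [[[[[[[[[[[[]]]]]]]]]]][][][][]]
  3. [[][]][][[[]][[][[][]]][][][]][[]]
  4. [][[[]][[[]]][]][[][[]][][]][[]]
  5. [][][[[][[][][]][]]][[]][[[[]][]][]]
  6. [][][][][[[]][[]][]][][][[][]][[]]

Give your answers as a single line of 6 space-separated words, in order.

String 1 '[[]][][[]][[][[]]][][][][][[][[]]][]': depth seq [1 2 1 0 1 0 1 2 1 0 1 2 1 2 3 2 1 0 1 0 1 0 1 0 1 0 1 2 1 2 3 2 1 0 1 0]
  -> pairs=18 depth=3 groups=10 -> no
String 2 '[[[[[[[[[[[[]]]]]]]]]]][][][][]]': depth seq [1 2 3 4 5 6 7 8 9 10 11 12 11 10 9 8 7 6 5 4 3 2 1 2 1 2 1 2 1 2 1 0]
  -> pairs=16 depth=12 groups=1 -> yes
String 3 '[[][]][][[[]][[][[][]]][][][]][[]]': depth seq [1 2 1 2 1 0 1 0 1 2 3 2 1 2 3 2 3 4 3 4 3 2 1 2 1 2 1 2 1 0 1 2 1 0]
  -> pairs=17 depth=4 groups=4 -> no
String 4 '[][[[]][[[]]][]][[][[]][][]][[]]': depth seq [1 0 1 2 3 2 1 2 3 4 3 2 1 2 1 0 1 2 1 2 3 2 1 2 1 2 1 0 1 2 1 0]
  -> pairs=16 depth=4 groups=4 -> no
String 5 '[][][[[][[][][]][]]][[]][[[[]][]][]]': depth seq [1 0 1 0 1 2 3 2 3 4 3 4 3 4 3 2 3 2 1 0 1 2 1 0 1 2 3 4 3 2 3 2 1 2 1 0]
  -> pairs=18 depth=4 groups=5 -> no
String 6 '[][][][][[[]][[]][]][][][[][]][[]]': depth seq [1 0 1 0 1 0 1 0 1 2 3 2 1 2 3 2 1 2 1 0 1 0 1 0 1 2 1 2 1 0 1 2 1 0]
  -> pairs=17 depth=3 groups=9 -> no

Answer: no yes no no no no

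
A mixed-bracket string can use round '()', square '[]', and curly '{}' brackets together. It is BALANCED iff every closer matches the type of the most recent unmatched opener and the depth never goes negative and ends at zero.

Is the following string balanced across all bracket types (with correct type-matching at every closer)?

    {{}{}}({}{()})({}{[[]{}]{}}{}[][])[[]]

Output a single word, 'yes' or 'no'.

Answer: yes

Derivation:
pos 0: push '{'; stack = {
pos 1: push '{'; stack = {{
pos 2: '}' matches '{'; pop; stack = {
pos 3: push '{'; stack = {{
pos 4: '}' matches '{'; pop; stack = {
pos 5: '}' matches '{'; pop; stack = (empty)
pos 6: push '('; stack = (
pos 7: push '{'; stack = ({
pos 8: '}' matches '{'; pop; stack = (
pos 9: push '{'; stack = ({
pos 10: push '('; stack = ({(
pos 11: ')' matches '('; pop; stack = ({
pos 12: '}' matches '{'; pop; stack = (
pos 13: ')' matches '('; pop; stack = (empty)
pos 14: push '('; stack = (
pos 15: push '{'; stack = ({
pos 16: '}' matches '{'; pop; stack = (
pos 17: push '{'; stack = ({
pos 18: push '['; stack = ({[
pos 19: push '['; stack = ({[[
pos 20: ']' matches '['; pop; stack = ({[
pos 21: push '{'; stack = ({[{
pos 22: '}' matches '{'; pop; stack = ({[
pos 23: ']' matches '['; pop; stack = ({
pos 24: push '{'; stack = ({{
pos 25: '}' matches '{'; pop; stack = ({
pos 26: '}' matches '{'; pop; stack = (
pos 27: push '{'; stack = ({
pos 28: '}' matches '{'; pop; stack = (
pos 29: push '['; stack = ([
pos 30: ']' matches '['; pop; stack = (
pos 31: push '['; stack = ([
pos 32: ']' matches '['; pop; stack = (
pos 33: ')' matches '('; pop; stack = (empty)
pos 34: push '['; stack = [
pos 35: push '['; stack = [[
pos 36: ']' matches '['; pop; stack = [
pos 37: ']' matches '['; pop; stack = (empty)
end: stack empty → VALID
Verdict: properly nested → yes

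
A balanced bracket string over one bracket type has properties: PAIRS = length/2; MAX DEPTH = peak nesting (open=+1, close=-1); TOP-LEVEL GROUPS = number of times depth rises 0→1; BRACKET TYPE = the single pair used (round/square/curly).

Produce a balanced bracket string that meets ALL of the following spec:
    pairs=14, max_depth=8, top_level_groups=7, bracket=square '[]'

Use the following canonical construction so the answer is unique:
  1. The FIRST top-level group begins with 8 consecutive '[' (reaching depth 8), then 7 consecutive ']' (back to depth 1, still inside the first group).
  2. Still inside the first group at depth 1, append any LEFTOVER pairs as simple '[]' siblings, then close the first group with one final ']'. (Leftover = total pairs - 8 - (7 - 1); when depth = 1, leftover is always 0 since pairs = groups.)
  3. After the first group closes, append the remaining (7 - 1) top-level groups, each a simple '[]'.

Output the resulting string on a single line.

Spec: pairs=14 depth=8 groups=7
Leftover pairs = 14 - 8 - (7-1) = 0
First group: deep chain of depth 8 + 0 sibling pairs
Remaining 6 groups: simple '[]' each

Answer: [[[[[[[[]]]]]]]][][][][][][]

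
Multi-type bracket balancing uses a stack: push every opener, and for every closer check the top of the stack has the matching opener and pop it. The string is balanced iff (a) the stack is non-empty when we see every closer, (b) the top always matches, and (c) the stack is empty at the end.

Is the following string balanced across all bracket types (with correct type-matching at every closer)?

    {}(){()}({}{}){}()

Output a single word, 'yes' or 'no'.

pos 0: push '{'; stack = {
pos 1: '}' matches '{'; pop; stack = (empty)
pos 2: push '('; stack = (
pos 3: ')' matches '('; pop; stack = (empty)
pos 4: push '{'; stack = {
pos 5: push '('; stack = {(
pos 6: ')' matches '('; pop; stack = {
pos 7: '}' matches '{'; pop; stack = (empty)
pos 8: push '('; stack = (
pos 9: push '{'; stack = ({
pos 10: '}' matches '{'; pop; stack = (
pos 11: push '{'; stack = ({
pos 12: '}' matches '{'; pop; stack = (
pos 13: ')' matches '('; pop; stack = (empty)
pos 14: push '{'; stack = {
pos 15: '}' matches '{'; pop; stack = (empty)
pos 16: push '('; stack = (
pos 17: ')' matches '('; pop; stack = (empty)
end: stack empty → VALID
Verdict: properly nested → yes

Answer: yes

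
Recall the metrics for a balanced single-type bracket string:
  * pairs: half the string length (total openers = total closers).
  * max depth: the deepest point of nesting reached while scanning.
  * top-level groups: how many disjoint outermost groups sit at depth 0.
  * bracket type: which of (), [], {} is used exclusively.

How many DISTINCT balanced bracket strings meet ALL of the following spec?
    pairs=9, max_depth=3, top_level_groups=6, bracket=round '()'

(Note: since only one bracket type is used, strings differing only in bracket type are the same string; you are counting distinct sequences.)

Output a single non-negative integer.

Spec: pairs=9 depth=3 groups=6
Count(depth <= 3) = 104
Count(depth <= 2) = 56
Count(depth == 3) = 104 - 56 = 48

Answer: 48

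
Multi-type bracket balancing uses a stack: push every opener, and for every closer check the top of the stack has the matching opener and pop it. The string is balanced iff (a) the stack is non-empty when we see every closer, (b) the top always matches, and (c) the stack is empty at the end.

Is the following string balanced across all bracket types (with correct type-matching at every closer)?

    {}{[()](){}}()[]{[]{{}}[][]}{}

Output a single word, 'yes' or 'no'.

Answer: yes

Derivation:
pos 0: push '{'; stack = {
pos 1: '}' matches '{'; pop; stack = (empty)
pos 2: push '{'; stack = {
pos 3: push '['; stack = {[
pos 4: push '('; stack = {[(
pos 5: ')' matches '('; pop; stack = {[
pos 6: ']' matches '['; pop; stack = {
pos 7: push '('; stack = {(
pos 8: ')' matches '('; pop; stack = {
pos 9: push '{'; stack = {{
pos 10: '}' matches '{'; pop; stack = {
pos 11: '}' matches '{'; pop; stack = (empty)
pos 12: push '('; stack = (
pos 13: ')' matches '('; pop; stack = (empty)
pos 14: push '['; stack = [
pos 15: ']' matches '['; pop; stack = (empty)
pos 16: push '{'; stack = {
pos 17: push '['; stack = {[
pos 18: ']' matches '['; pop; stack = {
pos 19: push '{'; stack = {{
pos 20: push '{'; stack = {{{
pos 21: '}' matches '{'; pop; stack = {{
pos 22: '}' matches '{'; pop; stack = {
pos 23: push '['; stack = {[
pos 24: ']' matches '['; pop; stack = {
pos 25: push '['; stack = {[
pos 26: ']' matches '['; pop; stack = {
pos 27: '}' matches '{'; pop; stack = (empty)
pos 28: push '{'; stack = {
pos 29: '}' matches '{'; pop; stack = (empty)
end: stack empty → VALID
Verdict: properly nested → yes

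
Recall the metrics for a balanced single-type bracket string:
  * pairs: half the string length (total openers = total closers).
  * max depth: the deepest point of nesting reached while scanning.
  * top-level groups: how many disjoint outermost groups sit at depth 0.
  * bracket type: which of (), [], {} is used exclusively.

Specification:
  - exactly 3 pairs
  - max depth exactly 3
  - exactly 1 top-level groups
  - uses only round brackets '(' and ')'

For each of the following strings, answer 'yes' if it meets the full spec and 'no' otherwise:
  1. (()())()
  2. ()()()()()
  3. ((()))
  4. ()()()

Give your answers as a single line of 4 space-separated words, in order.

Answer: no no yes no

Derivation:
String 1 '(()())()': depth seq [1 2 1 2 1 0 1 0]
  -> pairs=4 depth=2 groups=2 -> no
String 2 '()()()()()': depth seq [1 0 1 0 1 0 1 0 1 0]
  -> pairs=5 depth=1 groups=5 -> no
String 3 '((()))': depth seq [1 2 3 2 1 0]
  -> pairs=3 depth=3 groups=1 -> yes
String 4 '()()()': depth seq [1 0 1 0 1 0]
  -> pairs=3 depth=1 groups=3 -> no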